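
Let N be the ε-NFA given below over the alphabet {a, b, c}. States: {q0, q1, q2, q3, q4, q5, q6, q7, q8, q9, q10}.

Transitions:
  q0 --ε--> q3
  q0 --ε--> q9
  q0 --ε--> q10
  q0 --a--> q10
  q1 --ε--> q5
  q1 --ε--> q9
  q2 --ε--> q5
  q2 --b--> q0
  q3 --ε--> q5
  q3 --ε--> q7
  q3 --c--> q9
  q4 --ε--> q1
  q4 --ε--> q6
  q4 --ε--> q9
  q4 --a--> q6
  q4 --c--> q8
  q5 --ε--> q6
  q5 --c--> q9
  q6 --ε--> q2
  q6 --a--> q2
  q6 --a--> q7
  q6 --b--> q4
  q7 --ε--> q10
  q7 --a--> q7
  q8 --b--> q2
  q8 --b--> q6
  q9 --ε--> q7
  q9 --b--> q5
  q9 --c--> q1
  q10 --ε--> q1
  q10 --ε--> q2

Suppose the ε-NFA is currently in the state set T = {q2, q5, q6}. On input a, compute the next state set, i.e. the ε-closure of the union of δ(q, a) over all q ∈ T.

q6 on a → {q2, q7}.
No a-transition from q2, q5.
Union after reading a: {q2, q7}.
Now take the ε-closure:
From q2 via ε: add q5.
From q7 via ε: add q10.
From q5 via ε: add q6.
From q10 via ε: add q1.
From q1 via ε: add q9.
No new states can be added; the closed set is {q1, q2, q5, q6, q7, q9, q10}.

{q1, q2, q5, q6, q7, q9, q10}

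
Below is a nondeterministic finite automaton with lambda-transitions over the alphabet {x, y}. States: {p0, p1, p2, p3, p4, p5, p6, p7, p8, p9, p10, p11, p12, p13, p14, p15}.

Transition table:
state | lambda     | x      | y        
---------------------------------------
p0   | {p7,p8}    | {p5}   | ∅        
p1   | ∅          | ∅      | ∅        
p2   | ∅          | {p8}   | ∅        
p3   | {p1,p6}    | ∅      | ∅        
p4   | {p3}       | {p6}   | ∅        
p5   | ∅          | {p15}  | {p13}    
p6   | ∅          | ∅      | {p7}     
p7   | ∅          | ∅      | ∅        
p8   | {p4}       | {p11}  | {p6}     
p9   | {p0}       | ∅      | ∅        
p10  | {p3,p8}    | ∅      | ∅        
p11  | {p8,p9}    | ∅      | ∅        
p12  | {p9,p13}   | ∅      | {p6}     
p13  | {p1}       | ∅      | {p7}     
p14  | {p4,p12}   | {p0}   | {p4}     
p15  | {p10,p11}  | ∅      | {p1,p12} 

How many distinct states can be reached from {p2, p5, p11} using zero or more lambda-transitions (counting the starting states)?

Start with {p2, p5, p11}.
From p11 via lambda: add p8, p9.
From p8 via lambda: add p4.
From p9 via lambda: add p0.
From p0 via lambda: add p7.
From p4 via lambda: add p3.
From p3 via lambda: add p1, p6.
lambda-closure = {p0, p1, p2, p3, p4, p5, p6, p7, p8, p9, p11}, which has 11 states.

11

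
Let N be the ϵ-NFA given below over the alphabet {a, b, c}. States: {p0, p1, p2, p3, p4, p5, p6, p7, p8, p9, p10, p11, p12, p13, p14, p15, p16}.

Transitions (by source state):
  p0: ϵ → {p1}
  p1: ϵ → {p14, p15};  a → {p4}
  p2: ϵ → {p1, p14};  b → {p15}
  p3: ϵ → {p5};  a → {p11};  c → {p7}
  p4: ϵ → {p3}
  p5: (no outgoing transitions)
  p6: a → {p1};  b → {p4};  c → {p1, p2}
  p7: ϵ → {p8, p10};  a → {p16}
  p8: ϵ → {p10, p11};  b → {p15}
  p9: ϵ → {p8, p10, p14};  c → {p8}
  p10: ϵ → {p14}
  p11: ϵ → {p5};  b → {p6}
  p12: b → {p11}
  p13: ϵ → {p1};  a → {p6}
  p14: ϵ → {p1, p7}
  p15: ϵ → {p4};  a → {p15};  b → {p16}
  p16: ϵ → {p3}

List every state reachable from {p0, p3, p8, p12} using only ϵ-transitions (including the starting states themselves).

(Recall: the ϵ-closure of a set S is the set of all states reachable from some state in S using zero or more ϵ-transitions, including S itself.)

Start with {p0, p3, p8, p12}.
From p0 via ϵ: add p1.
From p3 via ϵ: add p5.
From p8 via ϵ: add p10, p11.
From p1 via ϵ: add p14, p15.
From p14 via ϵ: add p7.
From p15 via ϵ: add p4.
No new states can be added; the closed set is {p0, p1, p3, p4, p5, p7, p8, p10, p11, p12, p14, p15}.

{p0, p1, p3, p4, p5, p7, p8, p10, p11, p12, p14, p15}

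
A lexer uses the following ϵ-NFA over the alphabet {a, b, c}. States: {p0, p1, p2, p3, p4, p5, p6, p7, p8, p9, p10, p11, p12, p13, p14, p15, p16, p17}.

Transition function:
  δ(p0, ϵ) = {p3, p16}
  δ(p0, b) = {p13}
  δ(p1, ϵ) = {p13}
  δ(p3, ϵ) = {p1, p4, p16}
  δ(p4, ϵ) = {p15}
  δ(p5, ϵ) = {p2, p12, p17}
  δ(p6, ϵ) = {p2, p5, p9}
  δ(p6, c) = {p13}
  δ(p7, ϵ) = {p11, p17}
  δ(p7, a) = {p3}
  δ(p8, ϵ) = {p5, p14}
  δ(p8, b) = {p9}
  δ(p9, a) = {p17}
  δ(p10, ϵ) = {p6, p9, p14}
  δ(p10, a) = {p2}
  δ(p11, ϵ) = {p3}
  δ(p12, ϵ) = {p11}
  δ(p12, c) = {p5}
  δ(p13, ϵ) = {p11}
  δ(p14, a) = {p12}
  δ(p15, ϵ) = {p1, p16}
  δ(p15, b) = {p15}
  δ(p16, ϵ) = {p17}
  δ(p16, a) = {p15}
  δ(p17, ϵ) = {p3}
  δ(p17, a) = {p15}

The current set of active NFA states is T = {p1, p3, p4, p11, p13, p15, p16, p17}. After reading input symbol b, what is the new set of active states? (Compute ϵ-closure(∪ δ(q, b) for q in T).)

p15 on b → {p15}.
No b-transition from p1, p3, p4, p11, p13, p16, p17.
Union after reading b: {p15}.
Now take the ϵ-closure:
From p15 via ϵ: add p1, p16.
From p1 via ϵ: add p13.
From p16 via ϵ: add p17.
From p13 via ϵ: add p11.
From p17 via ϵ: add p3.
From p3 via ϵ: add p4.
No new states can be added; the closed set is {p1, p3, p4, p11, p13, p15, p16, p17}.

{p1, p3, p4, p11, p13, p15, p16, p17}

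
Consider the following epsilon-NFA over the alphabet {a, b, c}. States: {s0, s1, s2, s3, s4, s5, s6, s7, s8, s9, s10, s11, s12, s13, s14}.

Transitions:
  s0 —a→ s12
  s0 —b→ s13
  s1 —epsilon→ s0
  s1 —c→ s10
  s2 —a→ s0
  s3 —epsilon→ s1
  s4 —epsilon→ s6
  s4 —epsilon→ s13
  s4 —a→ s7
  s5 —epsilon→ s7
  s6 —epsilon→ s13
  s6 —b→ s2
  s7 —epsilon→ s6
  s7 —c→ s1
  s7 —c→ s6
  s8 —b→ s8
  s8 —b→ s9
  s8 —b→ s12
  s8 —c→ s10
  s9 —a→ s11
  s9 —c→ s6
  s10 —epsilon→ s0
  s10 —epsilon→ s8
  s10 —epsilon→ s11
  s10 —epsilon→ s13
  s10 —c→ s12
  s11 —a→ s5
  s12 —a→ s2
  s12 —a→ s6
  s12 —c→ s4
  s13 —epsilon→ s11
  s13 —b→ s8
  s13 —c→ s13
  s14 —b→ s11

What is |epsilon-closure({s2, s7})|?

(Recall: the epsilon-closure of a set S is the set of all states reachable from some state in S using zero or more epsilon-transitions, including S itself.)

5

Start with {s2, s7}.
From s7 via epsilon: add s6.
From s6 via epsilon: add s13.
From s13 via epsilon: add s11.
epsilon-closure = {s2, s6, s7, s11, s13}, which has 5 states.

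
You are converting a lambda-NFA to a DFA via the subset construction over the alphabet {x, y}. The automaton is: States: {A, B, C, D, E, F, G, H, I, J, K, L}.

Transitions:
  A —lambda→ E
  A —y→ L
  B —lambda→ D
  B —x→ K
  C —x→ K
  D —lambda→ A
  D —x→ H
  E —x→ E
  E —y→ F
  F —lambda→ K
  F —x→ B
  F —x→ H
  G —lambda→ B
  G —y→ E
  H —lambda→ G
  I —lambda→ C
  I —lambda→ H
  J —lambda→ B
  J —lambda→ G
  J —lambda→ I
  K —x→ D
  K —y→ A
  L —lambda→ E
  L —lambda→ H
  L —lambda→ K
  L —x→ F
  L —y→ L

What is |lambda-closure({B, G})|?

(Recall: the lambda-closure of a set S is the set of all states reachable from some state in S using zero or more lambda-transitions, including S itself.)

Start with {B, G}.
From B via lambda: add D.
From D via lambda: add A.
From A via lambda: add E.
lambda-closure = {A, B, D, E, G}, which has 5 states.

5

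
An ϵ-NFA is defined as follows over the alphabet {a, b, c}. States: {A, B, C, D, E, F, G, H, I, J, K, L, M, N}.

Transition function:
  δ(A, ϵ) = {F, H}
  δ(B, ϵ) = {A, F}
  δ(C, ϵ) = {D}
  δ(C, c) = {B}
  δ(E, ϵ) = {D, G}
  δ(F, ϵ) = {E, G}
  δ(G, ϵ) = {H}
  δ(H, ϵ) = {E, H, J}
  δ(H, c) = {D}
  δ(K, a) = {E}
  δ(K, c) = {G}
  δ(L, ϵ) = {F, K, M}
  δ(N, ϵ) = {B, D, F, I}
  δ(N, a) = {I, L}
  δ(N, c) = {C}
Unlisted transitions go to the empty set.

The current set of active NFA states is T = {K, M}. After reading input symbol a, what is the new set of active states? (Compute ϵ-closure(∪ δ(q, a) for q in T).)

K on a → {E}.
No a-transition from M.
Union after reading a: {E}.
Now take the ϵ-closure:
From E via ϵ: add D, G.
From G via ϵ: add H.
From H via ϵ: add J.
No new states can be added; the closed set is {D, E, G, H, J}.

{D, E, G, H, J}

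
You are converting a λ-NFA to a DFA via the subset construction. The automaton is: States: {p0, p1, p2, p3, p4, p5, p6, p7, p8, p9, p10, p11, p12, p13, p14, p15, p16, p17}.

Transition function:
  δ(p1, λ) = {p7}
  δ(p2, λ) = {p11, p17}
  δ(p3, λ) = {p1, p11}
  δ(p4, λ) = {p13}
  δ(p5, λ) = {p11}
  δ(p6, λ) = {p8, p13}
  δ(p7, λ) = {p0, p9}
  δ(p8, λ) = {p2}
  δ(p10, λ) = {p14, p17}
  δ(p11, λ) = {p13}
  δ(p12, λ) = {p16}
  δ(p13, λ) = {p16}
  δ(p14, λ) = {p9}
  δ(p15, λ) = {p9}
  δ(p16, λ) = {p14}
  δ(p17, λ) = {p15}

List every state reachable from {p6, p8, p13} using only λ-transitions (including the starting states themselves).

{p2, p6, p8, p9, p11, p13, p14, p15, p16, p17}

Start with {p6, p8, p13}.
From p8 via λ: add p2.
From p13 via λ: add p16.
From p2 via λ: add p11, p17.
From p16 via λ: add p14.
From p14 via λ: add p9.
From p17 via λ: add p15.
No new states can be added; the closed set is {p2, p6, p8, p9, p11, p13, p14, p15, p16, p17}.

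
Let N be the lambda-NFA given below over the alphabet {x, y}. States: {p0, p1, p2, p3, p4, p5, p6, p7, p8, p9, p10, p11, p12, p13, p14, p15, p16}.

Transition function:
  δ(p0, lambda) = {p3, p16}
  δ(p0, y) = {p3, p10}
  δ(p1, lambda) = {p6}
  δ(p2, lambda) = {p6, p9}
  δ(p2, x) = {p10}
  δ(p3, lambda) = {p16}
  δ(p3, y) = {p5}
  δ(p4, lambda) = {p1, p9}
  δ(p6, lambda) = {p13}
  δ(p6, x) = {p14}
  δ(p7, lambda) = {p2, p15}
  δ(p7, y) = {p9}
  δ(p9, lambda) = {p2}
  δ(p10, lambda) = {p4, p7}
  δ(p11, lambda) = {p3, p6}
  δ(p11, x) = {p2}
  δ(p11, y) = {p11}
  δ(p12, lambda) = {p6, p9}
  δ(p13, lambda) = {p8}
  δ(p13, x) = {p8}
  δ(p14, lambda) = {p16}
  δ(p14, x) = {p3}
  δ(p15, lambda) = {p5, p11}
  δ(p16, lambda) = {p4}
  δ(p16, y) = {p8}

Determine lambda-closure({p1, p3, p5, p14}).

Start with {p1, p3, p5, p14}.
From p1 via lambda: add p6.
From p3 via lambda: add p16.
From p6 via lambda: add p13.
From p16 via lambda: add p4.
From p4 via lambda: add p9.
From p13 via lambda: add p8.
From p9 via lambda: add p2.
No new states can be added; the closed set is {p1, p2, p3, p4, p5, p6, p8, p9, p13, p14, p16}.

{p1, p2, p3, p4, p5, p6, p8, p9, p13, p14, p16}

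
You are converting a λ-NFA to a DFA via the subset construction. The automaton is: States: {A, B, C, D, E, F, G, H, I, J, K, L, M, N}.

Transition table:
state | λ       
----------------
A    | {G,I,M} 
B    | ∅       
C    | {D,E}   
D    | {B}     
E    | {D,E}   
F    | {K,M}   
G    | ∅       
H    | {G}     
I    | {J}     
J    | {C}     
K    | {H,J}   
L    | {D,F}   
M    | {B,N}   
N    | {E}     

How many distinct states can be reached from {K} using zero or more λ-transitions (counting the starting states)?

8

Start with {K}.
From K via λ: add H, J.
From H via λ: add G.
From J via λ: add C.
From C via λ: add D, E.
From D via λ: add B.
λ-closure = {B, C, D, E, G, H, J, K}, which has 8 states.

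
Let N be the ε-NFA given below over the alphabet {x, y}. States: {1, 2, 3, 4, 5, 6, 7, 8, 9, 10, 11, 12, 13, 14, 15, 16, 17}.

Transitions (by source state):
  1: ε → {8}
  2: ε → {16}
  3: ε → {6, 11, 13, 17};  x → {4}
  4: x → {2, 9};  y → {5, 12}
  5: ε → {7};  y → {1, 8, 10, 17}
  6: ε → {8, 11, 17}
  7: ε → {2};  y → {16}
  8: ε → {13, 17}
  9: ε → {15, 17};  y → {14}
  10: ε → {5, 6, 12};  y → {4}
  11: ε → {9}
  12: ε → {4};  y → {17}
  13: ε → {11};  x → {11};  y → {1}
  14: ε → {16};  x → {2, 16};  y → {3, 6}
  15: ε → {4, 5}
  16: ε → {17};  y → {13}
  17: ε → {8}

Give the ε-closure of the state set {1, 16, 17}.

{1, 2, 4, 5, 7, 8, 9, 11, 13, 15, 16, 17}

Start with {1, 16, 17}.
From 1 via ε: add 8.
From 8 via ε: add 13.
From 13 via ε: add 11.
From 11 via ε: add 9.
From 9 via ε: add 15.
From 15 via ε: add 4, 5.
From 5 via ε: add 7.
From 7 via ε: add 2.
No new states can be added; the closed set is {1, 2, 4, 5, 7, 8, 9, 11, 13, 15, 16, 17}.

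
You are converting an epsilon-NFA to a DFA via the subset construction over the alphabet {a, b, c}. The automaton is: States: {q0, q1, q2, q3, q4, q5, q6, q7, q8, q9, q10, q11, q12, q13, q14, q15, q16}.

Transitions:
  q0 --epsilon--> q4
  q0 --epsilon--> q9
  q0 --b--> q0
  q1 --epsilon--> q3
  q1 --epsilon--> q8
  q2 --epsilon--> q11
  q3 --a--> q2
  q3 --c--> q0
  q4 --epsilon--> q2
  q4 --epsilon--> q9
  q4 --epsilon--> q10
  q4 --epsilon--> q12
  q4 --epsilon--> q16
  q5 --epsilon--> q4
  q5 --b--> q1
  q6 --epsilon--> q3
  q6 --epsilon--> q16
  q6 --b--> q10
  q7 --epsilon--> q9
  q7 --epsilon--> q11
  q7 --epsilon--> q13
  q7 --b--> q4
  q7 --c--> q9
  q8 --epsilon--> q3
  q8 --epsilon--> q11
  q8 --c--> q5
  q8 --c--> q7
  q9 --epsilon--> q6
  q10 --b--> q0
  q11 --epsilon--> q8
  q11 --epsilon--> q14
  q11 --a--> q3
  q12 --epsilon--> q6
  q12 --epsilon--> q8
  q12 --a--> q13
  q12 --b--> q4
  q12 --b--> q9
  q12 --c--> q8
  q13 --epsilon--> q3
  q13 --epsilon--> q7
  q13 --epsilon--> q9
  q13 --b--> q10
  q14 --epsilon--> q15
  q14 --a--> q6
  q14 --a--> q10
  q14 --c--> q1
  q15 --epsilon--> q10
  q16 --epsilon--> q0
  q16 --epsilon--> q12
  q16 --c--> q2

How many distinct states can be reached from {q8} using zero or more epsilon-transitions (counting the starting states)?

Start with {q8}.
From q8 via epsilon: add q3, q11.
From q11 via epsilon: add q14.
From q14 via epsilon: add q15.
From q15 via epsilon: add q10.
epsilon-closure = {q3, q8, q10, q11, q14, q15}, which has 6 states.

6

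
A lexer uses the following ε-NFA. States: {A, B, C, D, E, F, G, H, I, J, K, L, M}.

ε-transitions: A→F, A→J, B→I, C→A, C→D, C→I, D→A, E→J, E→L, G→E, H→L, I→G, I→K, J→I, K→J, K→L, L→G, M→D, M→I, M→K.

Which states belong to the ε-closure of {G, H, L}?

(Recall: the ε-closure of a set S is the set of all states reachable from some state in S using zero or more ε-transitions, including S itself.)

{E, G, H, I, J, K, L}

Start with {G, H, L}.
From G via ε: add E.
From E via ε: add J.
From J via ε: add I.
From I via ε: add K.
No new states can be added; the closed set is {E, G, H, I, J, K, L}.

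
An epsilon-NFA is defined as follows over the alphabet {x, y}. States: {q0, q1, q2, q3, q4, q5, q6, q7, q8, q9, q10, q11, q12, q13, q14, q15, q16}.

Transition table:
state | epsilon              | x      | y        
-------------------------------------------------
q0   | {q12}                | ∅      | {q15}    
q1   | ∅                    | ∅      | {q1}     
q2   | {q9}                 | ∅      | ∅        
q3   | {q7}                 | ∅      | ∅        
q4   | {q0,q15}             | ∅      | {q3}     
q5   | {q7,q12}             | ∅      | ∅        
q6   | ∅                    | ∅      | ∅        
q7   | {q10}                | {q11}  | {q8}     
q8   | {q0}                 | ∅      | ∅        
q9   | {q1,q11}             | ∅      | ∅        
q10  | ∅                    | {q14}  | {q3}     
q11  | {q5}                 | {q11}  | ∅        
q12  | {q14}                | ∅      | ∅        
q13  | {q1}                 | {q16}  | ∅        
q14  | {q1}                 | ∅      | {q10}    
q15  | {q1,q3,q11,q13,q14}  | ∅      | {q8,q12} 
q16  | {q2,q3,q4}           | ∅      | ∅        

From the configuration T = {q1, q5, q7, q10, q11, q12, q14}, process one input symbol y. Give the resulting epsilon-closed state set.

{q0, q1, q3, q7, q8, q10, q12, q14}

q1 on y → {q1}.
q7 on y → {q8}.
q10 on y → {q3}.
q14 on y → {q10}.
No y-transition from q5, q11, q12.
Union after reading y: {q1, q3, q8, q10}.
Now take the epsilon-closure:
From q3 via epsilon: add q7.
From q8 via epsilon: add q0.
From q0 via epsilon: add q12.
From q12 via epsilon: add q14.
No new states can be added; the closed set is {q0, q1, q3, q7, q8, q10, q12, q14}.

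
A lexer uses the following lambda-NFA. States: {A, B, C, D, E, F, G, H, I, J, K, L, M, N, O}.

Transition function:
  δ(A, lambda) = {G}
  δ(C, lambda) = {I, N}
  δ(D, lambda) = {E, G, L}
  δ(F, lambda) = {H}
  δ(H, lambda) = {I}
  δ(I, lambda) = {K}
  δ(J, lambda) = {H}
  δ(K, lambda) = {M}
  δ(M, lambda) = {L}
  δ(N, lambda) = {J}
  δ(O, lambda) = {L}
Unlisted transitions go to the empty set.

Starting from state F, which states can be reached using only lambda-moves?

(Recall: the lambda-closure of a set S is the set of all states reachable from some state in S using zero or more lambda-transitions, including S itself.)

Start with {F}.
From F via lambda: add H.
From H via lambda: add I.
From I via lambda: add K.
From K via lambda: add M.
From M via lambda: add L.
No new states can be added; the closed set is {F, H, I, K, L, M}.

{F, H, I, K, L, M}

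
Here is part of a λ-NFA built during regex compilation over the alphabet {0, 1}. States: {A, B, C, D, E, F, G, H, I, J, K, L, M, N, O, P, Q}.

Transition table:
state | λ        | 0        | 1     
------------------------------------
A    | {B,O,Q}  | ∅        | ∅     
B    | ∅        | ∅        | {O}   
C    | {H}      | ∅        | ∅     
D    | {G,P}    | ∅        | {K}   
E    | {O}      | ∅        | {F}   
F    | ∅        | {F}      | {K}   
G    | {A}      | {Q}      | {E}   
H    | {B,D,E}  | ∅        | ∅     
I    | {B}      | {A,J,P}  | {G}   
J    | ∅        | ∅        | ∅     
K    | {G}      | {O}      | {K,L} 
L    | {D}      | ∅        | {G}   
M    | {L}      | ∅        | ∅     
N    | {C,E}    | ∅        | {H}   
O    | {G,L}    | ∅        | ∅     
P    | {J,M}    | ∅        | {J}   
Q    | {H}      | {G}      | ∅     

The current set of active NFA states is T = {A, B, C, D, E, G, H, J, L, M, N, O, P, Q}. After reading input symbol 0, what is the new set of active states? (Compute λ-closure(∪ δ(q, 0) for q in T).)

G on 0 → {Q}.
Q on 0 → {G}.
No 0-transition from A, B, C, D, E, H, J, L, M, N, O, P.
Union after reading 0: {G, Q}.
Now take the λ-closure:
From G via λ: add A.
From Q via λ: add H.
From A via λ: add B, O.
From H via λ: add D, E.
From D via λ: add P.
From O via λ: add L.
From P via λ: add J, M.
No new states can be added; the closed set is {A, B, D, E, G, H, J, L, M, O, P, Q}.

{A, B, D, E, G, H, J, L, M, O, P, Q}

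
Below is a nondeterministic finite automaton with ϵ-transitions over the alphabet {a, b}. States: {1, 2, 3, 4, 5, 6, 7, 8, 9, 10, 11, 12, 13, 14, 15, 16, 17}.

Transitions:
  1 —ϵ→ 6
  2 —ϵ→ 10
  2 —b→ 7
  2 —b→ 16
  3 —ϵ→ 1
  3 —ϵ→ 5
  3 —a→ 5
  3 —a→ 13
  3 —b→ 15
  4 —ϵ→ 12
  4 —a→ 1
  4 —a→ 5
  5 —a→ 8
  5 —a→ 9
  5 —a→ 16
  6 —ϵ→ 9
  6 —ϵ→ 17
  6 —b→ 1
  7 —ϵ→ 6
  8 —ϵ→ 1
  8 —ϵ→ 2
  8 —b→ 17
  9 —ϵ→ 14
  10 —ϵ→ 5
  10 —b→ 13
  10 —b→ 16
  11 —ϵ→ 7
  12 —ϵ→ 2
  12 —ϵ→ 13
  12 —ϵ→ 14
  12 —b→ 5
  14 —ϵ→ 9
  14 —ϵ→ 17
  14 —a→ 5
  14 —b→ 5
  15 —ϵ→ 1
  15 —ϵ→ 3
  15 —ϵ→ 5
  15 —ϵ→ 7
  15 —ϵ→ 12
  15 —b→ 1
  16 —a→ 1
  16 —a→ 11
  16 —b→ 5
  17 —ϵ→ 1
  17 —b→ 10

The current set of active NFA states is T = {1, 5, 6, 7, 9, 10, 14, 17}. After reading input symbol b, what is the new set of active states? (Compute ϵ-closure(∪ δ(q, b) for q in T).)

{1, 5, 6, 9, 10, 13, 14, 16, 17}

6 on b → {1}.
10 on b → {13, 16}.
14 on b → {5}.
17 on b → {10}.
No b-transition from 1, 5, 7, 9.
Union after reading b: {1, 5, 10, 13, 16}.
Now take the ϵ-closure:
From 1 via ϵ: add 6.
From 6 via ϵ: add 9, 17.
From 9 via ϵ: add 14.
No new states can be added; the closed set is {1, 5, 6, 9, 10, 13, 14, 16, 17}.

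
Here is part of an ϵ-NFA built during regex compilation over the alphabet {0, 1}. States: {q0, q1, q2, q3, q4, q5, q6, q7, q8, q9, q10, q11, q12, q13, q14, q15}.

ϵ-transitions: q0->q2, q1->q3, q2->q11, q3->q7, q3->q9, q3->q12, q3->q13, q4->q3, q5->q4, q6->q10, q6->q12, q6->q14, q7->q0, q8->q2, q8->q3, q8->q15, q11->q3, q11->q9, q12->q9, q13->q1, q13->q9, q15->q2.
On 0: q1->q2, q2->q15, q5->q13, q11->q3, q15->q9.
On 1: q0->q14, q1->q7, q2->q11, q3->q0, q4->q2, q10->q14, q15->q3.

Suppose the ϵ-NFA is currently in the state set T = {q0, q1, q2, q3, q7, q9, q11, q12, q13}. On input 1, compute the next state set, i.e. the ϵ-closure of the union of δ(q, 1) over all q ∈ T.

q0 on 1 → {q14}.
q1 on 1 → {q7}.
q2 on 1 → {q11}.
q3 on 1 → {q0}.
No 1-transition from q7, q9, q11, q12, q13.
Union after reading 1: {q0, q7, q11, q14}.
Now take the ϵ-closure:
From q0 via ϵ: add q2.
From q11 via ϵ: add q3, q9.
From q3 via ϵ: add q12, q13.
From q13 via ϵ: add q1.
No new states can be added; the closed set is {q0, q1, q2, q3, q7, q9, q11, q12, q13, q14}.

{q0, q1, q2, q3, q7, q9, q11, q12, q13, q14}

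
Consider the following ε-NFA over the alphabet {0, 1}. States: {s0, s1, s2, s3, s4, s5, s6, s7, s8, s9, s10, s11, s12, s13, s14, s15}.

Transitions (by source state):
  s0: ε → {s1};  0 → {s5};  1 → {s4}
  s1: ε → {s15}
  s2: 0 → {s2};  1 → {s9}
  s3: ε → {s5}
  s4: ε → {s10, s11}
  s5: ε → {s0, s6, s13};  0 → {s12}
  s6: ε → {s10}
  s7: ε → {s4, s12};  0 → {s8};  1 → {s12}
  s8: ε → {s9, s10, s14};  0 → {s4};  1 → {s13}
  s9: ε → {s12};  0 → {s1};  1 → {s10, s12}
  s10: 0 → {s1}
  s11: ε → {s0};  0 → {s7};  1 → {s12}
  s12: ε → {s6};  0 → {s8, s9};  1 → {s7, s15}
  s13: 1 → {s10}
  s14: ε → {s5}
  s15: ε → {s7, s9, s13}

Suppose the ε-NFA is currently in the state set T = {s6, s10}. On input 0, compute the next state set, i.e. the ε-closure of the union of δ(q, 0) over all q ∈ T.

s10 on 0 → {s1}.
No 0-transition from s6.
Union after reading 0: {s1}.
Now take the ε-closure:
From s1 via ε: add s15.
From s15 via ε: add s7, s9, s13.
From s7 via ε: add s4, s12.
From s4 via ε: add s10, s11.
From s12 via ε: add s6.
From s11 via ε: add s0.
No new states can be added; the closed set is {s0, s1, s4, s6, s7, s9, s10, s11, s12, s13, s15}.

{s0, s1, s4, s6, s7, s9, s10, s11, s12, s13, s15}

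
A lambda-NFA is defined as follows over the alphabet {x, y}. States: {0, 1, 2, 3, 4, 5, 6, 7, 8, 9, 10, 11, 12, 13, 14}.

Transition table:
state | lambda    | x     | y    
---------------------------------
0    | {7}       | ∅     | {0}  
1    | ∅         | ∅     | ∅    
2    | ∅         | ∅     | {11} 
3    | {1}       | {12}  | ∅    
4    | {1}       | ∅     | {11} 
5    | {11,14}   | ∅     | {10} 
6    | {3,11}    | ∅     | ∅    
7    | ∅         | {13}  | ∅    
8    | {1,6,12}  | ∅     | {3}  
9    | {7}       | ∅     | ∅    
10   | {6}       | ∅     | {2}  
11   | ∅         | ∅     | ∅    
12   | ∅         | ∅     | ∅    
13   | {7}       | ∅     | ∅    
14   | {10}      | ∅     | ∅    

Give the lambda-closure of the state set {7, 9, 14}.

Start with {7, 9, 14}.
From 14 via lambda: add 10.
From 10 via lambda: add 6.
From 6 via lambda: add 3, 11.
From 3 via lambda: add 1.
No new states can be added; the closed set is {1, 3, 6, 7, 9, 10, 11, 14}.

{1, 3, 6, 7, 9, 10, 11, 14}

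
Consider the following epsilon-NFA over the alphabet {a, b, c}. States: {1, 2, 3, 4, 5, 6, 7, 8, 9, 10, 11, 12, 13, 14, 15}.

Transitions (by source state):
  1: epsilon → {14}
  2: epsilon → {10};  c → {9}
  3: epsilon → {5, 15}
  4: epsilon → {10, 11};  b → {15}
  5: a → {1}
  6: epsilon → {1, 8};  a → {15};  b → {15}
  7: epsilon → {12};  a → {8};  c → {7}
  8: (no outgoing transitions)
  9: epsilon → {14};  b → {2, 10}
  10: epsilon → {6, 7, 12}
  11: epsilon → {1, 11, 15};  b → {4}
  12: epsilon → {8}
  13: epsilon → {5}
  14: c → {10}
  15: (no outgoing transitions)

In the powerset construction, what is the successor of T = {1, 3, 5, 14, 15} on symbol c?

14 on c → {10}.
No c-transition from 1, 3, 5, 15.
Union after reading c: {10}.
Now take the epsilon-closure:
From 10 via epsilon: add 6, 7, 12.
From 6 via epsilon: add 1, 8.
From 1 via epsilon: add 14.
No new states can be added; the closed set is {1, 6, 7, 8, 10, 12, 14}.

{1, 6, 7, 8, 10, 12, 14}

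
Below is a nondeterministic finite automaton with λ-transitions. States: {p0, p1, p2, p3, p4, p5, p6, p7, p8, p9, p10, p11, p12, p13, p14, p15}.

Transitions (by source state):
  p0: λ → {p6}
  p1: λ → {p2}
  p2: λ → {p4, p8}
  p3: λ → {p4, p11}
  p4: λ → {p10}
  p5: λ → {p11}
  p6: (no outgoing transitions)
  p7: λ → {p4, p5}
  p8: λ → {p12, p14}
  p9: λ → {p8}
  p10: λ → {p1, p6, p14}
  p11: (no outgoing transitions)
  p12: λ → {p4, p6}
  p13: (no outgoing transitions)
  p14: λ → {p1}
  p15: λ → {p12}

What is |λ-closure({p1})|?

Start with {p1}.
From p1 via λ: add p2.
From p2 via λ: add p4, p8.
From p4 via λ: add p10.
From p8 via λ: add p12, p14.
From p10 via λ: add p6.
λ-closure = {p1, p2, p4, p6, p8, p10, p12, p14}, which has 8 states.

8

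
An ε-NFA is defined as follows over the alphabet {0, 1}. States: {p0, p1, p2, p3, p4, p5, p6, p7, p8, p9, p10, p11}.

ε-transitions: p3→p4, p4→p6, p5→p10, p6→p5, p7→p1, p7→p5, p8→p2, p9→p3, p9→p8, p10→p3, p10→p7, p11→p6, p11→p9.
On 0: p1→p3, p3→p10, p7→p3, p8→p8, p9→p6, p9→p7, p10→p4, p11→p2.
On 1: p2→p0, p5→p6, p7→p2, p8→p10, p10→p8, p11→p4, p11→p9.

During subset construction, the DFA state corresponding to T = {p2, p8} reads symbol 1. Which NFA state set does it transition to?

p2 on 1 → {p0}.
p8 on 1 → {p10}.
Union after reading 1: {p0, p10}.
Now take the ε-closure:
From p10 via ε: add p3, p7.
From p3 via ε: add p4.
From p7 via ε: add p1, p5.
From p4 via ε: add p6.
No new states can be added; the closed set is {p0, p1, p3, p4, p5, p6, p7, p10}.

{p0, p1, p3, p4, p5, p6, p7, p10}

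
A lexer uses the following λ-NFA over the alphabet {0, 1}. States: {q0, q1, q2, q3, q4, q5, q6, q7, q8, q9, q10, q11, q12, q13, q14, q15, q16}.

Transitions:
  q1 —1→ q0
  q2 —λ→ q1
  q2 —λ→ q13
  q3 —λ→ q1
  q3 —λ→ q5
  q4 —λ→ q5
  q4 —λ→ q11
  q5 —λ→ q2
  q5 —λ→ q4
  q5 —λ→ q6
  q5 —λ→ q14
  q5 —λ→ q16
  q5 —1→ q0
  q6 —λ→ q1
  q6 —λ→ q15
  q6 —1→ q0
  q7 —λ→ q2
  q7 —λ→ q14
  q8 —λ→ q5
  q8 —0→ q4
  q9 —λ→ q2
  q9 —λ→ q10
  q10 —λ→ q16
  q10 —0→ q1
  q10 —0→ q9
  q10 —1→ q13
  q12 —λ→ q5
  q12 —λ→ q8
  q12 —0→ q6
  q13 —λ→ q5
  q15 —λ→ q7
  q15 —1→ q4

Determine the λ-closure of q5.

Start with {q5}.
From q5 via λ: add q2, q4, q6, q14, q16.
From q2 via λ: add q1, q13.
From q4 via λ: add q11.
From q6 via λ: add q15.
From q15 via λ: add q7.
No new states can be added; the closed set is {q1, q2, q4, q5, q6, q7, q11, q13, q14, q15, q16}.

{q1, q2, q4, q5, q6, q7, q11, q13, q14, q15, q16}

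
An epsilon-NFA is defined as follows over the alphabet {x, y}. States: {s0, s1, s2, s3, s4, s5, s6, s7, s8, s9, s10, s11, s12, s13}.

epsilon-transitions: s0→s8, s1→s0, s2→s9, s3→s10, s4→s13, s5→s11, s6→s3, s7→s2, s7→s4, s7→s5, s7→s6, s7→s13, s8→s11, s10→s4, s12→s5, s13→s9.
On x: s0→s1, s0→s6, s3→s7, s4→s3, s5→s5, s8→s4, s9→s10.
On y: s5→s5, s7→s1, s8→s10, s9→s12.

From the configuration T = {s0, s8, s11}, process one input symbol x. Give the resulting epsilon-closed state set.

{s0, s1, s3, s4, s6, s8, s9, s10, s11, s13}

s0 on x → {s1, s6}.
s8 on x → {s4}.
No x-transition from s11.
Union after reading x: {s1, s4, s6}.
Now take the epsilon-closure:
From s1 via epsilon: add s0.
From s4 via epsilon: add s13.
From s6 via epsilon: add s3.
From s0 via epsilon: add s8.
From s3 via epsilon: add s10.
From s13 via epsilon: add s9.
From s8 via epsilon: add s11.
No new states can be added; the closed set is {s0, s1, s3, s4, s6, s8, s9, s10, s11, s13}.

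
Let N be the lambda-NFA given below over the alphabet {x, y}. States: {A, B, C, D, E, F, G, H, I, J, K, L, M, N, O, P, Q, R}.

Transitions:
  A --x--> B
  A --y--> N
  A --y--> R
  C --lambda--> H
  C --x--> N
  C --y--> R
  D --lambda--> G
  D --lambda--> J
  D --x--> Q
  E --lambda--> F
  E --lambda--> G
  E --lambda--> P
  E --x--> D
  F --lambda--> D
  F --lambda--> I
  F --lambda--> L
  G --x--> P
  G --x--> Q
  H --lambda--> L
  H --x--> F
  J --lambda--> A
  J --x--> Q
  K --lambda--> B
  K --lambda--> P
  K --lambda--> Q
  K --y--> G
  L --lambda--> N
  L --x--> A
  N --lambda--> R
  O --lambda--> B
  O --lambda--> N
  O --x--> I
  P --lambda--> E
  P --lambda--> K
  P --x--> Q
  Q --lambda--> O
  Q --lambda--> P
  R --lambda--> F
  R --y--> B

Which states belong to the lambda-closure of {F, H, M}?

Start with {F, H, M}.
From F via lambda: add D, I, L.
From D via lambda: add G, J.
From L via lambda: add N.
From J via lambda: add A.
From N via lambda: add R.
No new states can be added; the closed set is {A, D, F, G, H, I, J, L, M, N, R}.

{A, D, F, G, H, I, J, L, M, N, R}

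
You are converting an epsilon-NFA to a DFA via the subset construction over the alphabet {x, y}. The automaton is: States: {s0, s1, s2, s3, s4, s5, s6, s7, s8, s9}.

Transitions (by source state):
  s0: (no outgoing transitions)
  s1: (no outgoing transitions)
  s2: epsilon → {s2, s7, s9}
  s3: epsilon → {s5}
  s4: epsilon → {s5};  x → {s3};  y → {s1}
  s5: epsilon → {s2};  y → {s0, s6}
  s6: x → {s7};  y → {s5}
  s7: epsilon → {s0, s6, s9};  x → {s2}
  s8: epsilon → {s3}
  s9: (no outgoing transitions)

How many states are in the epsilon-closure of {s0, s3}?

Start with {s0, s3}.
From s3 via epsilon: add s5.
From s5 via epsilon: add s2.
From s2 via epsilon: add s7, s9.
From s7 via epsilon: add s6.
epsilon-closure = {s0, s2, s3, s5, s6, s7, s9}, which has 7 states.

7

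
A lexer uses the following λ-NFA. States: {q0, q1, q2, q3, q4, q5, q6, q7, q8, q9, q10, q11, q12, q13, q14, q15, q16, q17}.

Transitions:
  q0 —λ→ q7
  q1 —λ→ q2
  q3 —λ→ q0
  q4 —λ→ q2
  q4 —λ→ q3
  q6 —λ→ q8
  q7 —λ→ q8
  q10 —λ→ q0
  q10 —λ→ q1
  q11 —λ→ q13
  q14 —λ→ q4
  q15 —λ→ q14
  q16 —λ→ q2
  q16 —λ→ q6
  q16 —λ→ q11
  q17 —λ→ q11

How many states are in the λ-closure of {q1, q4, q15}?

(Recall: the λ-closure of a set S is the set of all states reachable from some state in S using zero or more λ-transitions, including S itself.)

Start with {q1, q4, q15}.
From q1 via λ: add q2.
From q4 via λ: add q3.
From q15 via λ: add q14.
From q3 via λ: add q0.
From q0 via λ: add q7.
From q7 via λ: add q8.
λ-closure = {q0, q1, q2, q3, q4, q7, q8, q14, q15}, which has 9 states.

9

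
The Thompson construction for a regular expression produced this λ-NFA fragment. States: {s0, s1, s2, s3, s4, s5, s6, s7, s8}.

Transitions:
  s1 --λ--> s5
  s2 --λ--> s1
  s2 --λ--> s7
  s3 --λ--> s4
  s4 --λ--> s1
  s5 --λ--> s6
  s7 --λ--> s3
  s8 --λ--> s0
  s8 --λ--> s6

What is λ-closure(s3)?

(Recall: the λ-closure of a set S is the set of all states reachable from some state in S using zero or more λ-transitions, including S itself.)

Start with {s3}.
From s3 via λ: add s4.
From s4 via λ: add s1.
From s1 via λ: add s5.
From s5 via λ: add s6.
No new states can be added; the closed set is {s1, s3, s4, s5, s6}.

{s1, s3, s4, s5, s6}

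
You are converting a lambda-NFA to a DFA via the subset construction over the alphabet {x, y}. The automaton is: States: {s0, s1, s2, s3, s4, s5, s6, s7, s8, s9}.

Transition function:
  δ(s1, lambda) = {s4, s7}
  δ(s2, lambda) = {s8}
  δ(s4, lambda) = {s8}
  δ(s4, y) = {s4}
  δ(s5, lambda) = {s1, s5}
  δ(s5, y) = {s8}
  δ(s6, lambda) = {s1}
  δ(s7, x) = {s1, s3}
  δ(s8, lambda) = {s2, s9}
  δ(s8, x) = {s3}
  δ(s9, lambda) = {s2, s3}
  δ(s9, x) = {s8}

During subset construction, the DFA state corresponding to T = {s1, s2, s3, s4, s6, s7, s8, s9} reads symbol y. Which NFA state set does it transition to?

s4 on y → {s4}.
No y-transition from s1, s2, s3, s6, s7, s8, s9.
Union after reading y: {s4}.
Now take the lambda-closure:
From s4 via lambda: add s8.
From s8 via lambda: add s2, s9.
From s9 via lambda: add s3.
No new states can be added; the closed set is {s2, s3, s4, s8, s9}.

{s2, s3, s4, s8, s9}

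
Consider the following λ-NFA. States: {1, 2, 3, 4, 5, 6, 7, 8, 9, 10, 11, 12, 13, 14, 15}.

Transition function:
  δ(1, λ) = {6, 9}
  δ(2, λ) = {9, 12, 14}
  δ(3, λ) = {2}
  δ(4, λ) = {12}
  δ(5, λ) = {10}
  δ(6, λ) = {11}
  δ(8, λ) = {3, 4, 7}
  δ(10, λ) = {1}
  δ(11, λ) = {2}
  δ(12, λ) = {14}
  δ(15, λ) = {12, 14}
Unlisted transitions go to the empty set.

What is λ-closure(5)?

Start with {5}.
From 5 via λ: add 10.
From 10 via λ: add 1.
From 1 via λ: add 6, 9.
From 6 via λ: add 11.
From 11 via λ: add 2.
From 2 via λ: add 12, 14.
No new states can be added; the closed set is {1, 2, 5, 6, 9, 10, 11, 12, 14}.

{1, 2, 5, 6, 9, 10, 11, 12, 14}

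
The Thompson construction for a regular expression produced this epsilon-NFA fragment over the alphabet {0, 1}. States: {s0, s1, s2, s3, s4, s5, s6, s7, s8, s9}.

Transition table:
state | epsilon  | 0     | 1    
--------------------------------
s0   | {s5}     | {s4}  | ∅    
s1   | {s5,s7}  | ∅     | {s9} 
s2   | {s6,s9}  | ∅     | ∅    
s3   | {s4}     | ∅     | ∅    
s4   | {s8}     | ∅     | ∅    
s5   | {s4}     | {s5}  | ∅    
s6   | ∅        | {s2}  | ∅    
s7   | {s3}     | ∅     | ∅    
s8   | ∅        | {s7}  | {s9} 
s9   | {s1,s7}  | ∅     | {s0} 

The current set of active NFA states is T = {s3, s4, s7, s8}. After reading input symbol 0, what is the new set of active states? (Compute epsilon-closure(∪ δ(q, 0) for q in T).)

{s3, s4, s7, s8}

s8 on 0 → {s7}.
No 0-transition from s3, s4, s7.
Union after reading 0: {s7}.
Now take the epsilon-closure:
From s7 via epsilon: add s3.
From s3 via epsilon: add s4.
From s4 via epsilon: add s8.
No new states can be added; the closed set is {s3, s4, s7, s8}.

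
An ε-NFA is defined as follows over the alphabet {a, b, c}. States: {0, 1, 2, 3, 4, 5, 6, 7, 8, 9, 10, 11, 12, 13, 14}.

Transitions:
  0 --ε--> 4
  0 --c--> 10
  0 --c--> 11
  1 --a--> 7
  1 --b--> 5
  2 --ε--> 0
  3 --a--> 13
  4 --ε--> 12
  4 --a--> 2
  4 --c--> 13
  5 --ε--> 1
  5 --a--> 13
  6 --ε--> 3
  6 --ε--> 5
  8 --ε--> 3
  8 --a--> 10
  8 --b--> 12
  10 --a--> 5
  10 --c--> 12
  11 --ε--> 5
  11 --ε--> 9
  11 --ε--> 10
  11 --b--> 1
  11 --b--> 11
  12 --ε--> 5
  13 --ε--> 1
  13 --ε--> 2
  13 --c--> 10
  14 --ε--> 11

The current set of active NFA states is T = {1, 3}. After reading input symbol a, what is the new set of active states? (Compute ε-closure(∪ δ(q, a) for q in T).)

1 on a → {7}.
3 on a → {13}.
Union after reading a: {7, 13}.
Now take the ε-closure:
From 13 via ε: add 1, 2.
From 2 via ε: add 0.
From 0 via ε: add 4.
From 4 via ε: add 12.
From 12 via ε: add 5.
No new states can be added; the closed set is {0, 1, 2, 4, 5, 7, 12, 13}.

{0, 1, 2, 4, 5, 7, 12, 13}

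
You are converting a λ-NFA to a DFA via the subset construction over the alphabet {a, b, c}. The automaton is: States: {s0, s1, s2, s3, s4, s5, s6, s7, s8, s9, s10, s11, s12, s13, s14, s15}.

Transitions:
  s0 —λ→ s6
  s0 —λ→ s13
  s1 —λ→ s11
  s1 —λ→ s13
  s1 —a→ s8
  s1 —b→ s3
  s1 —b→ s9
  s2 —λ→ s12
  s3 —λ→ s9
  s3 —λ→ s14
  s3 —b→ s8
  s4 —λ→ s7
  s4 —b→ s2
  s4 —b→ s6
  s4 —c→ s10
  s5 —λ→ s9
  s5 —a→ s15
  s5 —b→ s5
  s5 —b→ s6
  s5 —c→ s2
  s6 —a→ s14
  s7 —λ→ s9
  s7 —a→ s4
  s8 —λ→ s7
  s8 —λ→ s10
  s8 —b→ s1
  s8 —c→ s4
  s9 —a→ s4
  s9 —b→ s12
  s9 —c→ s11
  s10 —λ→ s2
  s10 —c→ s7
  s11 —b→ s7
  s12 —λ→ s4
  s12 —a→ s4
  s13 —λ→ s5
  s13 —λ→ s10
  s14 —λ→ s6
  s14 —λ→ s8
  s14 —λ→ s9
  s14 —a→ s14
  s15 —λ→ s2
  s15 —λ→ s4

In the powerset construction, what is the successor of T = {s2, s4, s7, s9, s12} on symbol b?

{s2, s4, s6, s7, s9, s12}

s4 on b → {s2, s6}.
s9 on b → {s12}.
No b-transition from s2, s7, s12.
Union after reading b: {s2, s6, s12}.
Now take the λ-closure:
From s12 via λ: add s4.
From s4 via λ: add s7.
From s7 via λ: add s9.
No new states can be added; the closed set is {s2, s4, s6, s7, s9, s12}.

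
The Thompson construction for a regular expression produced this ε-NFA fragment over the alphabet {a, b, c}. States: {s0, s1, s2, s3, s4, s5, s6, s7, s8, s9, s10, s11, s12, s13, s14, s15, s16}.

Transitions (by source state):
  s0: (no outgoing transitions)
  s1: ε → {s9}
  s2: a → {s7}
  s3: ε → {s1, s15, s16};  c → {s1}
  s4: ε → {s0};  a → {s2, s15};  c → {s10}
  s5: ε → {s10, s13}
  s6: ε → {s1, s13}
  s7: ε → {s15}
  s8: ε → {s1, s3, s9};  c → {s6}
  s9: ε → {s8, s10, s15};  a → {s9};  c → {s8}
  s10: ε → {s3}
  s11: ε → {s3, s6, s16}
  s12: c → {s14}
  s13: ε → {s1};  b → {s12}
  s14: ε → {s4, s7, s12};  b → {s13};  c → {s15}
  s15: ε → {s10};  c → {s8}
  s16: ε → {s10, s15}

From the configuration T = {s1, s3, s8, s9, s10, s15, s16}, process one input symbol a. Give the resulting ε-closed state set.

{s1, s3, s8, s9, s10, s15, s16}

s9 on a → {s9}.
No a-transition from s1, s3, s8, s10, s15, s16.
Union after reading a: {s9}.
Now take the ε-closure:
From s9 via ε: add s8, s10, s15.
From s8 via ε: add s1, s3.
From s3 via ε: add s16.
No new states can be added; the closed set is {s1, s3, s8, s9, s10, s15, s16}.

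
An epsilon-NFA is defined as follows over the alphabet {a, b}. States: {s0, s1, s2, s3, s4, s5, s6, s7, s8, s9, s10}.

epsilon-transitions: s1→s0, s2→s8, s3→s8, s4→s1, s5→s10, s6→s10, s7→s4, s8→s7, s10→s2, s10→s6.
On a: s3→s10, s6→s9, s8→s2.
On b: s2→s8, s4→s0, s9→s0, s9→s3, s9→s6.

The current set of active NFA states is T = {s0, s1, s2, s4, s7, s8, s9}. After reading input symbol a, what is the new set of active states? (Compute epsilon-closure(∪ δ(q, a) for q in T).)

{s0, s1, s2, s4, s7, s8}

s8 on a → {s2}.
No a-transition from s0, s1, s2, s4, s7, s9.
Union after reading a: {s2}.
Now take the epsilon-closure:
From s2 via epsilon: add s8.
From s8 via epsilon: add s7.
From s7 via epsilon: add s4.
From s4 via epsilon: add s1.
From s1 via epsilon: add s0.
No new states can be added; the closed set is {s0, s1, s2, s4, s7, s8}.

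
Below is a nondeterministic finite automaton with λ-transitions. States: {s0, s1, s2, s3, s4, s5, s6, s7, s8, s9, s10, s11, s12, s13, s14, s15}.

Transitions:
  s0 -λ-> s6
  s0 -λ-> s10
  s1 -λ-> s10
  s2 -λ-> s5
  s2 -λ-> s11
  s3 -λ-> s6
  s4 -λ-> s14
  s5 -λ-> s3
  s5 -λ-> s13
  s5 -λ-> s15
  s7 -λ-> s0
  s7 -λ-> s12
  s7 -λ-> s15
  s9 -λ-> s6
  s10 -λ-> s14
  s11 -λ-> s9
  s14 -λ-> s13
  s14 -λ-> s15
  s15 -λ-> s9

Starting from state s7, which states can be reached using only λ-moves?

{s0, s6, s7, s9, s10, s12, s13, s14, s15}

Start with {s7}.
From s7 via λ: add s0, s12, s15.
From s0 via λ: add s6, s10.
From s15 via λ: add s9.
From s10 via λ: add s14.
From s14 via λ: add s13.
No new states can be added; the closed set is {s0, s6, s7, s9, s10, s12, s13, s14, s15}.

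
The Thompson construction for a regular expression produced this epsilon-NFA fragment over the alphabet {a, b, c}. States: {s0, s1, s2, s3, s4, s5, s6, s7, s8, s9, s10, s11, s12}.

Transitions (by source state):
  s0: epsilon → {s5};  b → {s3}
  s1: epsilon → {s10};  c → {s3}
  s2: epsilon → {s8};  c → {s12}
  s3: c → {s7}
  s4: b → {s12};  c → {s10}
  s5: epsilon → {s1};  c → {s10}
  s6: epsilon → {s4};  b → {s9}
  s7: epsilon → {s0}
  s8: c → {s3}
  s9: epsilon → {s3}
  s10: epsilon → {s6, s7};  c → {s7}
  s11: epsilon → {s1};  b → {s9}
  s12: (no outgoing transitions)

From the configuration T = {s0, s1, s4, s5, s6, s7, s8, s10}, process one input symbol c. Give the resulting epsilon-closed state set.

s1 on c → {s3}.
s4 on c → {s10}.
s5 on c → {s10}.
s8 on c → {s3}.
s10 on c → {s7}.
No c-transition from s0, s6, s7.
Union after reading c: {s3, s7, s10}.
Now take the epsilon-closure:
From s7 via epsilon: add s0.
From s10 via epsilon: add s6.
From s0 via epsilon: add s5.
From s6 via epsilon: add s4.
From s5 via epsilon: add s1.
No new states can be added; the closed set is {s0, s1, s3, s4, s5, s6, s7, s10}.

{s0, s1, s3, s4, s5, s6, s7, s10}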